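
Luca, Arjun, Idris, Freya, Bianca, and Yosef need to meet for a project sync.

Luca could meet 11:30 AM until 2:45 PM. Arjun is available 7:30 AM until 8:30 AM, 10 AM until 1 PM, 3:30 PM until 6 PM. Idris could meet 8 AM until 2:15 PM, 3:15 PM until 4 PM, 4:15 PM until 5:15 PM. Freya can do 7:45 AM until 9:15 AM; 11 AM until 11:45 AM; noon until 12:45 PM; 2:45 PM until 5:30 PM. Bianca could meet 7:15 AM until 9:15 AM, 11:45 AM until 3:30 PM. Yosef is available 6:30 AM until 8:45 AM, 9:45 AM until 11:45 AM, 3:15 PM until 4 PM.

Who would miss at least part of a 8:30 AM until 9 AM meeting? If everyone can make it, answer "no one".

Arjun, Luca, Yosef

Luca: not fully free for 08:30-09:00. Arjun: not fully free for 08:30-09:00. Idris: free for 08:30-09:00. Freya: free for 08:30-09:00. Bianca: free for 08:30-09:00. Yosef: not fully free for 08:30-09:00.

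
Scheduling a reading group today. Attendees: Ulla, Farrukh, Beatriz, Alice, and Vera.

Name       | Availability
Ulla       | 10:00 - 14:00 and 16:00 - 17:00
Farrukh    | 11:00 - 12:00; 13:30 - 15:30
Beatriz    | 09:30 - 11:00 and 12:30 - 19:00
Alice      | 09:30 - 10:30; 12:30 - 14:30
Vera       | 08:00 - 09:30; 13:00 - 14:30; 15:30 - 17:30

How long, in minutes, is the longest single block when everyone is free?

30

Ulla ∩ Farrukh: 11:00-12:00, 13:30-14:00.
Ulla ∩ Farrukh ∩ Beatriz: 13:30-14:00.
Ulla ∩ Farrukh ∩ Beatriz ∩ Alice: 13:30-14:00.
Ulla ∩ Farrukh ∩ Beatriz ∩ Alice ∩ Vera: 13:30-14:00.
Those are the intersection windows.
The longest is 13:30-14:00 at 30 minutes.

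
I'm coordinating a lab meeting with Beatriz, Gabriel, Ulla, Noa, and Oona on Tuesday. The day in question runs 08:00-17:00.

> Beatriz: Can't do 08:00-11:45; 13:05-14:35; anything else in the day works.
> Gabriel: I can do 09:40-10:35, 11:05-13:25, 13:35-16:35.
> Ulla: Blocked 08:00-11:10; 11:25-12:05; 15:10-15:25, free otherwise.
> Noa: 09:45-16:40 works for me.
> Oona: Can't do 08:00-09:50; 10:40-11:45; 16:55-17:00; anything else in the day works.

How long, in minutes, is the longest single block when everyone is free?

Beatriz free: 11:45-13:05, 14:35-17:00 (invert busy blocks within the working day).
Gabriel free: 09:40-10:35, 11:05-13:25, 13:35-16:35.
Ulla free: 11:10-11:25, 12:05-15:10, 15:25-17:00 (invert busy blocks within the working day).
Noa free: 09:45-16:40.
Oona free: 09:50-10:40, 11:45-16:55 (invert busy blocks within the working day).
Beatriz ∩ Gabriel: 11:45-13:05, 14:35-16:35.
Beatriz ∩ Gabriel ∩ Ulla: 12:05-13:05, 14:35-15:10, 15:25-16:35.
Beatriz ∩ Gabriel ∩ Ulla ∩ Noa: 12:05-13:05, 14:35-15:10, 15:25-16:35.
Beatriz ∩ Gabriel ∩ Ulla ∩ Noa ∩ Oona: 12:05-13:05, 14:35-15:10, 15:25-16:35.
The longest is 15:25-16:35 at 70 minutes.

70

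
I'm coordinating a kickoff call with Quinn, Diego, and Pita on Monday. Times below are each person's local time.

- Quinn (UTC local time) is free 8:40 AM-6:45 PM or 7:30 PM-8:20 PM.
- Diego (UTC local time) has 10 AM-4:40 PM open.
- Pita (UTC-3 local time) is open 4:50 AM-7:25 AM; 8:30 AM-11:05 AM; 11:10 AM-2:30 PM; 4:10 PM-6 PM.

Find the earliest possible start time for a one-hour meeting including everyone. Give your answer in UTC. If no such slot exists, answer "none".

Quinn in UTC: 08:40-18:45, 19:30-20:20.
Diego in UTC: 10:00-16:40.
Pita in UTC: 07:50-10:25, 11:30-14:05, 14:10-17:30, 19:10-21:00 (add 3h to convert from UTC-3).
Quinn ∩ Diego: 10:00-16:40.
Quinn ∩ Diego ∩ Pita: 10:00-10:25, 11:30-14:05, 14:10-16:40.
The first common window of at least 60 minutes is 11:30-14:05, so the earliest start is 11:30.

11:30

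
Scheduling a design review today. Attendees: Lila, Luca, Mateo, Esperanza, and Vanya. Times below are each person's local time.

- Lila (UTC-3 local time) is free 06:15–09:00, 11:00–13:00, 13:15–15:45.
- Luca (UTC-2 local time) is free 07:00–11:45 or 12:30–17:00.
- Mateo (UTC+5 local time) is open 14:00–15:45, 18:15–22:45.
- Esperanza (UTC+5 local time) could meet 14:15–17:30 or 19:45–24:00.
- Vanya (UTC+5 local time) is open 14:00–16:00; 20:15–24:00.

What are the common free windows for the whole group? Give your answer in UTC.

09:15-10:45, 15:15-16:00, 16:15-17:45

Lila in UTC: 09:15-12:00, 14:00-16:00, 16:15-18:45 (add 3h to convert from UTC-3).
Luca in UTC: 09:00-13:45, 14:30-19:00 (add 2h to convert from UTC-2).
Mateo in UTC: 09:00-10:45, 13:15-17:45 (subtract 5h to convert from UTC+5).
Esperanza in UTC: 09:15-12:30, 14:45-19:00 (subtract 5h to convert from UTC+5).
Vanya in UTC: 09:00-11:00, 15:15-19:00 (subtract 5h to convert from UTC+5).
Lila ∩ Luca: 09:15-12:00, 14:30-16:00, 16:15-18:45.
Lila ∩ Luca ∩ Mateo: 09:15-10:45, 14:30-16:00, 16:15-17:45.
Lila ∩ Luca ∩ Mateo ∩ Esperanza: 09:15-10:45, 14:45-16:00, 16:15-17:45.
Lila ∩ Luca ∩ Mateo ∩ Esperanza ∩ Vanya: 09:15-10:45, 15:15-16:00, 16:15-17:45.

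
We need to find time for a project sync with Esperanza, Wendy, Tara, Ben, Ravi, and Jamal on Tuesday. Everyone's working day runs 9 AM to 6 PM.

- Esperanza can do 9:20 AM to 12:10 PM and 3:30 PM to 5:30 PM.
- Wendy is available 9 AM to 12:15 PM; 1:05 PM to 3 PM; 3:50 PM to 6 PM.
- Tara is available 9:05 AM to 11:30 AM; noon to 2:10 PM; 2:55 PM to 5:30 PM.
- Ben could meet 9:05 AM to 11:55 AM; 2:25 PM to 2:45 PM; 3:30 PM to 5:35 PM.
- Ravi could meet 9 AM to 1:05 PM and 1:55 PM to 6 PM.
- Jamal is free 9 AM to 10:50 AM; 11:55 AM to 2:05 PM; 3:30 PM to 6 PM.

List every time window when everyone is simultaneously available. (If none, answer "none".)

Esperanza ∩ Wendy: 09:20-12:10, 15:50-17:30.
Esperanza ∩ Wendy ∩ Tara: 09:20-11:30, 12:00-12:10, 15:50-17:30.
Esperanza ∩ Wendy ∩ Tara ∩ Ben: 09:20-11:30, 15:50-17:30.
Esperanza ∩ Wendy ∩ Tara ∩ Ben ∩ Ravi: 09:20-11:30, 15:50-17:30.
Esperanza ∩ Wendy ∩ Tara ∩ Ben ∩ Ravi ∩ Jamal: 09:20-10:50, 15:50-17:30.
Those are the intersection windows.

09:20-10:50, 15:50-17:30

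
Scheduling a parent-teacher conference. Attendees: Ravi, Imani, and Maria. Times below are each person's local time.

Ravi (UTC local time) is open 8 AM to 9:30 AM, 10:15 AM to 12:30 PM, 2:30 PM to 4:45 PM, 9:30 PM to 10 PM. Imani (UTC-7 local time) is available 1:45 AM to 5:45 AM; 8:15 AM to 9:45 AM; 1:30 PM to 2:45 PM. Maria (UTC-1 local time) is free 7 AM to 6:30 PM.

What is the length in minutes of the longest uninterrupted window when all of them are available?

Ravi in UTC: 08:00-09:30, 10:15-12:30, 14:30-16:45, 21:30-22:00.
Imani in UTC: 08:45-12:45, 15:15-16:45, 20:30-21:45 (add 7h to convert from UTC-7).
Maria in UTC: 08:00-19:30 (add 1h to convert from UTC-1).
Ravi ∩ Imani: 08:45-09:30, 10:15-12:30, 15:15-16:45, 21:30-21:45.
Ravi ∩ Imani ∩ Maria: 08:45-09:30, 10:15-12:30, 15:15-16:45.
The longest is 10:15-12:30 at 135 minutes.

135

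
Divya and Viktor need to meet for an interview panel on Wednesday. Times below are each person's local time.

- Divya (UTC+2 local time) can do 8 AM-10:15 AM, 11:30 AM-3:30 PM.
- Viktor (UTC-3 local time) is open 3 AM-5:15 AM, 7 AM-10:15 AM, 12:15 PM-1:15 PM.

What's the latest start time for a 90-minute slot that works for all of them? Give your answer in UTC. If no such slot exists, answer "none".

Divya in UTC: 06:00-08:15, 09:30-13:30 (subtract 2h to convert from UTC+2).
Viktor in UTC: 06:00-08:15, 10:00-13:15, 15:15-16:15 (add 3h to convert from UTC-3).
Divya ∩ Viktor: 06:00-08:15, 10:00-13:15.
So the common availability across everyone is 06:00-08:15, 10:00-13:15.
The last common window of at least 90 minutes is 10:00-13:15; a 90-minute meeting can start as late as 11:45 and still end by 13:15.

11:45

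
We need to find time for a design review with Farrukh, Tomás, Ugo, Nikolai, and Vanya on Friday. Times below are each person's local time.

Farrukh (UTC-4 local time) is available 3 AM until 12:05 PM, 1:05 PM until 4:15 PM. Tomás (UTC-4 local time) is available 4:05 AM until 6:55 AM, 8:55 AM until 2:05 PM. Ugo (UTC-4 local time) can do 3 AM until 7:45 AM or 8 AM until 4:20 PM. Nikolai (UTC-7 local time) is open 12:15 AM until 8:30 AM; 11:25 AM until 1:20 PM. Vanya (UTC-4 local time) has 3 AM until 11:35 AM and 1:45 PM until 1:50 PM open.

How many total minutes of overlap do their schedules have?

325

Farrukh in UTC: 07:00-16:05, 17:05-20:15 (add 4h to convert from UTC-4).
Tomás in UTC: 08:05-10:55, 12:55-18:05 (add 4h to convert from UTC-4).
Ugo in UTC: 07:00-11:45, 12:00-20:20 (add 4h to convert from UTC-4).
Nikolai in UTC: 07:15-15:30, 18:25-20:20 (add 7h to convert from UTC-7).
Vanya in UTC: 07:00-15:35, 17:45-17:50 (add 4h to convert from UTC-4).
Farrukh ∩ Tomás: 08:05-10:55, 12:55-16:05, 17:05-18:05.
Farrukh ∩ Tomás ∩ Ugo: 08:05-10:55, 12:55-16:05, 17:05-18:05.
Farrukh ∩ Tomás ∩ Ugo ∩ Nikolai: 08:05-10:55, 12:55-15:30.
Farrukh ∩ Tomás ∩ Ugo ∩ Nikolai ∩ Vanya: 08:05-10:55, 12:55-15:30.
So the common availability across everyone is 08:05-10:55, 12:55-15:30.
Summing the common windows: 170 + 155 = 325 minutes.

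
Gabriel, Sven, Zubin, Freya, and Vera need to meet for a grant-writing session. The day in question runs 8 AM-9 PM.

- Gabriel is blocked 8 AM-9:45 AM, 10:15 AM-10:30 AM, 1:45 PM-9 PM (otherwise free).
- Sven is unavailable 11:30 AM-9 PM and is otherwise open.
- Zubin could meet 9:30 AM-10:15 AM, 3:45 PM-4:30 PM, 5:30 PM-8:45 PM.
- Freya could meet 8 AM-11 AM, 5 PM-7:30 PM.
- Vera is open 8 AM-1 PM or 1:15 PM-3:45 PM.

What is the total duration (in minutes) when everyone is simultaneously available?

30

Gabriel free: 09:45-10:15, 10:30-13:45 (invert busy blocks within the working day).
Sven free: 08:00-11:30 (invert busy blocks within the working day).
Zubin free: 09:30-10:15, 15:45-16:30, 17:30-20:45.
Freya free: 08:00-11:00, 17:00-19:30.
Vera free: 08:00-13:00, 13:15-15:45.
Gabriel ∩ Sven: 09:45-10:15, 10:30-11:30.
Gabriel ∩ Sven ∩ Zubin: 09:45-10:15.
Gabriel ∩ Sven ∩ Zubin ∩ Freya: 09:45-10:15.
Gabriel ∩ Sven ∩ Zubin ∩ Freya ∩ Vera: 09:45-10:15.
So the common availability across everyone is 09:45-10:15.
That's a single block of 30 minutes.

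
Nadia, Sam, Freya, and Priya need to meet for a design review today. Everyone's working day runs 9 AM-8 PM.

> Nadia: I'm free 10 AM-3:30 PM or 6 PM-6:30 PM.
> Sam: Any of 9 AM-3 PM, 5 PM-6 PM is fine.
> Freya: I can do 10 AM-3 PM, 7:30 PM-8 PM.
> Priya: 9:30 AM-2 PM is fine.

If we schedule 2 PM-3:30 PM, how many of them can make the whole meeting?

1

Nadia can make the full 14:00-15:30 slot — that's 1.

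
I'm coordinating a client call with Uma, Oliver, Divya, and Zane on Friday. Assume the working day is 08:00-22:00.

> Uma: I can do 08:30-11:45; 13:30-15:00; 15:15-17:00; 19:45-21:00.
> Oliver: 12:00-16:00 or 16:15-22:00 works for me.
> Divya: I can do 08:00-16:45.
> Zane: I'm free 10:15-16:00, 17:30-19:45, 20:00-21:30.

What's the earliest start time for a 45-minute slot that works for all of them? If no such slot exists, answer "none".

Uma ∩ Oliver: 13:30-15:00, 15:15-16:00, 16:15-17:00, 19:45-21:00.
Uma ∩ Oliver ∩ Divya: 13:30-15:00, 15:15-16:00, 16:15-16:45.
Uma ∩ Oliver ∩ Divya ∩ Zane: 13:30-15:00, 15:15-16:00.
The first common window of at least 45 minutes is 13:30-15:00, so the earliest start is 13:30.

13:30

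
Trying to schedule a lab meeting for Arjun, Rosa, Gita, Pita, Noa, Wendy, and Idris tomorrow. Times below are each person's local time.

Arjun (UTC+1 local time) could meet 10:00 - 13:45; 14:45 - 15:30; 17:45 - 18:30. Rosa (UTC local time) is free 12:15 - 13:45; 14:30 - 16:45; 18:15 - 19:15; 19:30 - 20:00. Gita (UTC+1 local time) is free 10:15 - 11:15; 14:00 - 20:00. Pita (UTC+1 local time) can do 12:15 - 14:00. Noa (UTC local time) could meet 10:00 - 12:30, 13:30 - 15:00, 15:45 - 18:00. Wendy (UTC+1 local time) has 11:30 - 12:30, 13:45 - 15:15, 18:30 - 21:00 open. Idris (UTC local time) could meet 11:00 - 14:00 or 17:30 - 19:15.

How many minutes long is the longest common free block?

Arjun in UTC: 09:00-12:45, 13:45-14:30, 16:45-17:30 (subtract 1h to convert from UTC+1).
Rosa in UTC: 12:15-13:45, 14:30-16:45, 18:15-19:15, 19:30-20:00.
Gita in UTC: 09:15-10:15, 13:00-19:00 (subtract 1h to convert from UTC+1).
Pita in UTC: 11:15-13:00 (subtract 1h to convert from UTC+1).
Noa in UTC: 10:00-12:30, 13:30-15:00, 15:45-18:00.
Wendy in UTC: 10:30-11:30, 12:45-14:15, 17:30-20:00 (subtract 1h to convert from UTC+1).
Idris in UTC: 11:00-14:00, 17:30-19:15.
Arjun ∩ Rosa: 12:15-12:45.
Arjun ∩ Rosa ∩ Gita: ∅.
Arjun ∩ Rosa ∩ Gita ∩ Pita: ∅.
Arjun ∩ Rosa ∩ Gita ∩ Pita ∩ Noa: ∅.
Arjun ∩ Rosa ∩ Gita ∩ Pita ∩ Noa ∩ Wendy: ∅.
Arjun ∩ Rosa ∩ Gita ∩ Pita ∩ Noa ∩ Wendy ∩ Idris: ∅.
There is no time when everyone is free.
No common window exists, so the longest block is 0 minutes.

0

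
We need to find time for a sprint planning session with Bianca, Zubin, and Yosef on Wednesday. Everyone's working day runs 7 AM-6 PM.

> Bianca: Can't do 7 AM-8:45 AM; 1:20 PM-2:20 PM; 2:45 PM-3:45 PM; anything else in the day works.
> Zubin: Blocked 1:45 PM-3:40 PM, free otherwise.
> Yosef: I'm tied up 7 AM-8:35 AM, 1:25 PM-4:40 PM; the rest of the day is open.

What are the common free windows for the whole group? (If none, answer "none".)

Bianca free: 08:45-13:20, 14:20-14:45, 15:45-18:00 (invert busy blocks within the working day).
Zubin free: 07:00-13:45, 15:40-18:00 (invert busy blocks within the working day).
Yosef free: 08:35-13:25, 16:40-18:00 (invert busy blocks within the working day).
Bianca ∩ Zubin: 08:45-13:20, 15:45-18:00.
Bianca ∩ Zubin ∩ Yosef: 08:45-13:20, 16:40-18:00.

08:45-13:20, 16:40-18:00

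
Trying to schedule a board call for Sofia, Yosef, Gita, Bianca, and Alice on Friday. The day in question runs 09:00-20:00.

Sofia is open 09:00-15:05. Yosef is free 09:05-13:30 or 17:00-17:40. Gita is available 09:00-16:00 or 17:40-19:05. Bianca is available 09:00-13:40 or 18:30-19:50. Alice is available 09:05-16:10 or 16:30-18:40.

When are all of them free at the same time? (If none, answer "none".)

Sofia ∩ Yosef: 09:05-13:30.
Sofia ∩ Yosef ∩ Gita: 09:05-13:30.
Sofia ∩ Yosef ∩ Gita ∩ Bianca: 09:05-13:30.
Sofia ∩ Yosef ∩ Gita ∩ Bianca ∩ Alice: 09:05-13:30.
So the common availability across everyone is 09:05-13:30.

09:05-13:30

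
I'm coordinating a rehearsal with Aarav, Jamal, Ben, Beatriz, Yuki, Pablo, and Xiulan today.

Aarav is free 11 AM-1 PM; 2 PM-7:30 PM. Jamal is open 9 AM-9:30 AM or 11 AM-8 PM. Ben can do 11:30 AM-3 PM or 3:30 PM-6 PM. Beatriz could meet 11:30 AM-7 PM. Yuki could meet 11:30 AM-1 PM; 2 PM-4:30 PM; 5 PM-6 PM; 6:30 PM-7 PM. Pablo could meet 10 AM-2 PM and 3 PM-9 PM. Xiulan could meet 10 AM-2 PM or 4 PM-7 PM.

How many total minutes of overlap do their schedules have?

Aarav ∩ Jamal: 11:00-13:00, 14:00-19:30.
Aarav ∩ Jamal ∩ Ben: 11:30-13:00, 14:00-15:00, 15:30-18:00.
Aarav ∩ Jamal ∩ Ben ∩ Beatriz: 11:30-13:00, 14:00-15:00, 15:30-18:00.
Aarav ∩ Jamal ∩ Ben ∩ Beatriz ∩ Yuki: 11:30-13:00, 14:00-15:00, 15:30-16:30, 17:00-18:00.
Aarav ∩ Jamal ∩ Ben ∩ Beatriz ∩ Yuki ∩ Pablo: 11:30-13:00, 15:30-16:30, 17:00-18:00.
Aarav ∩ Jamal ∩ Ben ∩ Beatriz ∩ Yuki ∩ Pablo ∩ Xiulan: 11:30-13:00, 16:00-16:30, 17:00-18:00.
Those are the intersection windows.
Summing the common windows: 90 + 30 + 60 = 180 minutes.

180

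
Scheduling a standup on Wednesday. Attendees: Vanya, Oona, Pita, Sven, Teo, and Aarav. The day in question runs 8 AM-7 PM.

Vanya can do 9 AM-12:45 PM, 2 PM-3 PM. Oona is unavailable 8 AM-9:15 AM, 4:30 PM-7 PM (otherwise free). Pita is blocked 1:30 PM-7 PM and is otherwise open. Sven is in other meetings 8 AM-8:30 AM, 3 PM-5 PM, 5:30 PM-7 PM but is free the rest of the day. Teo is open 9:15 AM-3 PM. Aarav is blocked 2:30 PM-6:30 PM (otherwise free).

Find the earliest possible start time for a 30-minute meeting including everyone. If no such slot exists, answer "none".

Vanya free: 09:00-12:45, 14:00-15:00.
Oona free: 09:15-16:30 (invert busy blocks within the working day).
Pita free: 08:00-13:30 (invert busy blocks within the working day).
Sven free: 08:30-15:00, 17:00-17:30 (invert busy blocks within the working day).
Teo free: 09:15-15:00.
Aarav free: 08:00-14:30, 18:30-19:00 (invert busy blocks within the working day).
Vanya ∩ Oona: 09:15-12:45, 14:00-15:00.
Vanya ∩ Oona ∩ Pita: 09:15-12:45.
Vanya ∩ Oona ∩ Pita ∩ Sven: 09:15-12:45.
Vanya ∩ Oona ∩ Pita ∩ Sven ∩ Teo: 09:15-12:45.
Vanya ∩ Oona ∩ Pita ∩ Sven ∩ Teo ∩ Aarav: 09:15-12:45.
The first common window of at least 30 minutes is 09:15-12:45, so the earliest start is 09:15.

09:15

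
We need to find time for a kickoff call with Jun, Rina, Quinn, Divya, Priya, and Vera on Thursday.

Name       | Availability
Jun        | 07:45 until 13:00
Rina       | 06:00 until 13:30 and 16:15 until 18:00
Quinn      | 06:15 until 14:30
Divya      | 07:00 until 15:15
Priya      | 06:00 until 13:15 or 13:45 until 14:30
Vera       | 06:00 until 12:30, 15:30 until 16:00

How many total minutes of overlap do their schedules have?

285

Jun ∩ Rina: 07:45-13:00.
Jun ∩ Rina ∩ Quinn: 07:45-13:00.
Jun ∩ Rina ∩ Quinn ∩ Divya: 07:45-13:00.
Jun ∩ Rina ∩ Quinn ∩ Divya ∩ Priya: 07:45-13:00.
Jun ∩ Rina ∩ Quinn ∩ Divya ∩ Priya ∩ Vera: 07:45-12:30.
That's a single block of 285 minutes.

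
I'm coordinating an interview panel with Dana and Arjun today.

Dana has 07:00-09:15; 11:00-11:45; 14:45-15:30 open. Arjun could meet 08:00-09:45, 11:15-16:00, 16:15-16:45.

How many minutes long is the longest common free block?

Dana ∩ Arjun: 08:00-09:15, 11:15-11:45, 14:45-15:30.
The longest is 08:00-09:15 at 75 minutes.

75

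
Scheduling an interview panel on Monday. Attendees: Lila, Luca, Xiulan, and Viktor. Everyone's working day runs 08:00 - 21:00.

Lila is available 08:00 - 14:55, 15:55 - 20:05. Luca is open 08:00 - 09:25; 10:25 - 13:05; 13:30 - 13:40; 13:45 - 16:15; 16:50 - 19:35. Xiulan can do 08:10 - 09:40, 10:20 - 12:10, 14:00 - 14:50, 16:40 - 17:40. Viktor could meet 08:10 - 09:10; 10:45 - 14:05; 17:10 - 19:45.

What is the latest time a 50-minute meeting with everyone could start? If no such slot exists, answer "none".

11:20

Lila ∩ Luca: 08:00-09:25, 10:25-13:05, 13:30-13:40, 13:45-14:55, 15:55-16:15, 16:50-19:35.
Lila ∩ Luca ∩ Xiulan: 08:10-09:25, 10:25-12:10, 14:00-14:50, 16:50-17:40.
Lila ∩ Luca ∩ Xiulan ∩ Viktor: 08:10-09:10, 10:45-12:10, 14:00-14:05, 17:10-17:40.
The last common window of at least 50 minutes is 10:45-12:10; a 50-minute meeting can start as late as 11:20 and still end by 12:10.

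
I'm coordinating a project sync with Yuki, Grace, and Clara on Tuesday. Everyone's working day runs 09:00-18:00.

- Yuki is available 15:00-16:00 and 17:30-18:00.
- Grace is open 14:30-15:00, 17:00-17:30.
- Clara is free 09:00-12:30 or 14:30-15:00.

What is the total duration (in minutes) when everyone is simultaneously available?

Yuki ∩ Grace: ∅.
Yuki ∩ Grace ∩ Clara: ∅.
There is no time when everyone is free.
There is no common window, so the total is 0 minutes.

0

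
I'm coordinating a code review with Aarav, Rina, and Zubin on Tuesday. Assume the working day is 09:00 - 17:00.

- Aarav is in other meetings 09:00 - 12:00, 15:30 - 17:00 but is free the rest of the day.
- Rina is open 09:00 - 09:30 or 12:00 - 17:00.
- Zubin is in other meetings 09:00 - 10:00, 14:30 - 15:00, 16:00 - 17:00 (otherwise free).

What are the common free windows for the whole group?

Aarav free: 12:00-15:30 (invert busy blocks within the working day).
Rina free: 09:00-09:30, 12:00-17:00.
Zubin free: 10:00-14:30, 15:00-16:00 (invert busy blocks within the working day).
Aarav ∩ Rina: 12:00-15:30.
Aarav ∩ Rina ∩ Zubin: 12:00-14:30, 15:00-15:30.

12:00-14:30, 15:00-15:30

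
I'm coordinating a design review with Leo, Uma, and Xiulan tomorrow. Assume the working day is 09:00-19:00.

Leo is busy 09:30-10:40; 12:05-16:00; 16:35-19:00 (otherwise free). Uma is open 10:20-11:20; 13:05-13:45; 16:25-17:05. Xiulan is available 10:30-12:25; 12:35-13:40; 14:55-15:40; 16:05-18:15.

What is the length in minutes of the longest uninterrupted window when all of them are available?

Leo free: 09:00-09:30, 10:40-12:05, 16:00-16:35 (invert busy blocks within the working day).
Uma free: 10:20-11:20, 13:05-13:45, 16:25-17:05.
Xiulan free: 10:30-12:25, 12:35-13:40, 14:55-15:40, 16:05-18:15.
Leo ∩ Uma: 10:40-11:20, 16:25-16:35.
Leo ∩ Uma ∩ Xiulan: 10:40-11:20, 16:25-16:35.
So the common availability across everyone is 10:40-11:20, 16:25-16:35.
The longest is 10:40-11:20 at 40 minutes.

40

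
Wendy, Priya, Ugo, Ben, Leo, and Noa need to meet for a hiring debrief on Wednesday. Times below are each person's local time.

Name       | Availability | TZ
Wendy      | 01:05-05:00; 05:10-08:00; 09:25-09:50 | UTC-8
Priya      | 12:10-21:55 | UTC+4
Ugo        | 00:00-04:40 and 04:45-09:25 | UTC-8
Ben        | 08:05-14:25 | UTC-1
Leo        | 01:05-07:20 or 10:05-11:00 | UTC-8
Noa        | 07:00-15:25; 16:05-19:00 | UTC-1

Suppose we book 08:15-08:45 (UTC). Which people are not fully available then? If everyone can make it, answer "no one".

Ben, Leo, Wendy

Wendy in UTC: 09:05-13:00, 13:10-16:00, 17:25-17:50 (add 8h to convert from UTC-8).
Priya in UTC: 08:10-17:55 (subtract 4h to convert from UTC+4).
Ugo in UTC: 08:00-12:40, 12:45-17:25 (add 8h to convert from UTC-8).
Ben in UTC: 09:05-15:25 (add 1h to convert from UTC-1).
Leo in UTC: 09:05-15:20, 18:05-19:00 (add 8h to convert from UTC-8).
Noa in UTC: 08:00-16:25, 17:05-20:00 (add 1h to convert from UTC-1).
Wendy: not fully free for 08:15-08:45. Priya: free for 08:15-08:45. Ugo: free for 08:15-08:45. Ben: not fully free for 08:15-08:45. Leo: not fully free for 08:15-08:45. Noa: free for 08:15-08:45.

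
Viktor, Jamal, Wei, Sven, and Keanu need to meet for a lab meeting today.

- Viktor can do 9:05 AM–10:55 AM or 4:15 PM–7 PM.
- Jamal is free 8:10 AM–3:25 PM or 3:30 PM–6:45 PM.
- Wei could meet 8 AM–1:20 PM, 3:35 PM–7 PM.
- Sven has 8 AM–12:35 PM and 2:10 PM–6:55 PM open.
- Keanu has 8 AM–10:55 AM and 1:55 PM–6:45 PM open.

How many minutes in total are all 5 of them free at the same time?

260

Viktor ∩ Jamal: 09:05-10:55, 16:15-18:45.
Viktor ∩ Jamal ∩ Wei: 09:05-10:55, 16:15-18:45.
Viktor ∩ Jamal ∩ Wei ∩ Sven: 09:05-10:55, 16:15-18:45.
Viktor ∩ Jamal ∩ Wei ∩ Sven ∩ Keanu: 09:05-10:55, 16:15-18:45.
Those are the intersection windows.
Summing the common windows: 110 + 150 = 260 minutes.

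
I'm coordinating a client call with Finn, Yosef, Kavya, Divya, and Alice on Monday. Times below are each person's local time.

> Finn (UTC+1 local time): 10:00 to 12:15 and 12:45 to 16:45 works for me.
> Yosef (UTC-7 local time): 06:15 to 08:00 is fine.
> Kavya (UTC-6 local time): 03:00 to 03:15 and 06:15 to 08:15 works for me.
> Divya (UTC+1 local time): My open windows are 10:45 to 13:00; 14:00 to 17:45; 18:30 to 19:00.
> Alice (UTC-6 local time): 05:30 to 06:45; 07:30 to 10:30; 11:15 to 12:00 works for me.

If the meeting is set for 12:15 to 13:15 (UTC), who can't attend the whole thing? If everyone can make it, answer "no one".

Alice, Divya, Yosef

Finn in UTC: 09:00-11:15, 11:45-15:45 (subtract 1h to convert from UTC+1).
Yosef in UTC: 13:15-15:00 (add 7h to convert from UTC-7).
Kavya in UTC: 09:00-09:15, 12:15-14:15 (add 6h to convert from UTC-6).
Divya in UTC: 09:45-12:00, 13:00-16:45, 17:30-18:00 (subtract 1h to convert from UTC+1).
Alice in UTC: 11:30-12:45, 13:30-16:30, 17:15-18:00 (add 6h to convert from UTC-6).
Finn: free for 12:15-13:15. Yosef: not fully free for 12:15-13:15. Kavya: free for 12:15-13:15. Divya: not fully free for 12:15-13:15. Alice: not fully free for 12:15-13:15.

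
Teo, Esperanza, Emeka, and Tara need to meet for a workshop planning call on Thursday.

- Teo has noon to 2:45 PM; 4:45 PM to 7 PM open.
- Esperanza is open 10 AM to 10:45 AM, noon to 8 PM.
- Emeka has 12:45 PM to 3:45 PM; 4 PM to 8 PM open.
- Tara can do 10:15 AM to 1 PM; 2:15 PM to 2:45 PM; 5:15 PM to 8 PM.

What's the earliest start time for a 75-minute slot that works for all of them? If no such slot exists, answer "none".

17:15

Teo ∩ Esperanza: 12:00-14:45, 16:45-19:00.
Teo ∩ Esperanza ∩ Emeka: 12:45-14:45, 16:45-19:00.
Teo ∩ Esperanza ∩ Emeka ∩ Tara: 12:45-13:00, 14:15-14:45, 17:15-19:00.
So the common availability across everyone is 12:45-13:00, 14:15-14:45, 17:15-19:00.
The first common window of at least 75 minutes is 17:15-19:00, so the earliest start is 17:15.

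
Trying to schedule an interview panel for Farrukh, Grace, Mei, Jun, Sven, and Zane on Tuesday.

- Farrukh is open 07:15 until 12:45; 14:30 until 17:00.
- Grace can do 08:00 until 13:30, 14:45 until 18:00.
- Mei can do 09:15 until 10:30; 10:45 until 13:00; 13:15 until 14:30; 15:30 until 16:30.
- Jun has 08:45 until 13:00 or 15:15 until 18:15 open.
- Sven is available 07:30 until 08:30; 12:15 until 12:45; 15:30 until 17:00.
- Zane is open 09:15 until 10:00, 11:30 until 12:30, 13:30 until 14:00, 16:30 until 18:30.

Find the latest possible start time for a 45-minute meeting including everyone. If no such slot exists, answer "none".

Farrukh ∩ Grace: 08:00-12:45, 14:45-17:00.
Farrukh ∩ Grace ∩ Mei: 09:15-10:30, 10:45-12:45, 15:30-16:30.
Farrukh ∩ Grace ∩ Mei ∩ Jun: 09:15-10:30, 10:45-12:45, 15:30-16:30.
Farrukh ∩ Grace ∩ Mei ∩ Jun ∩ Sven: 12:15-12:45, 15:30-16:30.
Farrukh ∩ Grace ∩ Mei ∩ Jun ∩ Sven ∩ Zane: 12:15-12:30.
No common window is at least 45 minutes long.

none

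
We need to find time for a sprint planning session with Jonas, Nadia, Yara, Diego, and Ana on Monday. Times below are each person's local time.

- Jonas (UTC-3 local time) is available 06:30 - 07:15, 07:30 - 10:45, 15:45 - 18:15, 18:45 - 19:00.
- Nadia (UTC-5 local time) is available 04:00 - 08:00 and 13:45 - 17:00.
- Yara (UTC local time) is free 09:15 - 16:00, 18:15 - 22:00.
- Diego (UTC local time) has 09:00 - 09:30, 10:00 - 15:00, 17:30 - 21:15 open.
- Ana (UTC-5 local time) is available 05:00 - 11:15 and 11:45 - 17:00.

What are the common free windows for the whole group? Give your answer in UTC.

10:00-10:15, 10:30-13:00, 18:45-21:15

Jonas in UTC: 09:30-10:15, 10:30-13:45, 18:45-21:15, 21:45-22:00 (add 3h to convert from UTC-3).
Nadia in UTC: 09:00-13:00, 18:45-22:00 (add 5h to convert from UTC-5).
Yara in UTC: 09:15-16:00, 18:15-22:00.
Diego in UTC: 09:00-09:30, 10:00-15:00, 17:30-21:15.
Ana in UTC: 10:00-16:15, 16:45-22:00 (add 5h to convert from UTC-5).
Jonas ∩ Nadia: 09:30-10:15, 10:30-13:00, 18:45-21:15, 21:45-22:00.
Jonas ∩ Nadia ∩ Yara: 09:30-10:15, 10:30-13:00, 18:45-21:15, 21:45-22:00.
Jonas ∩ Nadia ∩ Yara ∩ Diego: 10:00-10:15, 10:30-13:00, 18:45-21:15.
Jonas ∩ Nadia ∩ Yara ∩ Diego ∩ Ana: 10:00-10:15, 10:30-13:00, 18:45-21:15.
Those are the intersection windows.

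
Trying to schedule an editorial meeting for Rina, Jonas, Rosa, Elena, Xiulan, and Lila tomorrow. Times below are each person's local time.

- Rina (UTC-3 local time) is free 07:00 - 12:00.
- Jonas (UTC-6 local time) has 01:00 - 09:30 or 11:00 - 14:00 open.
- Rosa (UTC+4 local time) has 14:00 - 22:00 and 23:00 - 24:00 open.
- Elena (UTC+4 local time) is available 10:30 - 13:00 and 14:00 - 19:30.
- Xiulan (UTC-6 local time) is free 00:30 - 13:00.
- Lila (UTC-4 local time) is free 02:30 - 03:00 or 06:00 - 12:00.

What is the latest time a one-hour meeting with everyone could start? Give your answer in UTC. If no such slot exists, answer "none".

Rina in UTC: 10:00-15:00 (add 3h to convert from UTC-3).
Jonas in UTC: 07:00-15:30, 17:00-20:00 (add 6h to convert from UTC-6).
Rosa in UTC: 10:00-18:00, 19:00-20:00 (subtract 4h to convert from UTC+4).
Elena in UTC: 06:30-09:00, 10:00-15:30 (subtract 4h to convert from UTC+4).
Xiulan in UTC: 06:30-19:00 (add 6h to convert from UTC-6).
Lila in UTC: 06:30-07:00, 10:00-16:00 (add 4h to convert from UTC-4).
Rina ∩ Jonas: 10:00-15:00.
Rina ∩ Jonas ∩ Rosa: 10:00-15:00.
Rina ∩ Jonas ∩ Rosa ∩ Elena: 10:00-15:00.
Rina ∩ Jonas ∩ Rosa ∩ Elena ∩ Xiulan: 10:00-15:00.
Rina ∩ Jonas ∩ Rosa ∩ Elena ∩ Xiulan ∩ Lila: 10:00-15:00.
The last common window of at least 60 minutes is 10:00-15:00; a 60-minute meeting can start as late as 14:00 and still end by 15:00.

14:00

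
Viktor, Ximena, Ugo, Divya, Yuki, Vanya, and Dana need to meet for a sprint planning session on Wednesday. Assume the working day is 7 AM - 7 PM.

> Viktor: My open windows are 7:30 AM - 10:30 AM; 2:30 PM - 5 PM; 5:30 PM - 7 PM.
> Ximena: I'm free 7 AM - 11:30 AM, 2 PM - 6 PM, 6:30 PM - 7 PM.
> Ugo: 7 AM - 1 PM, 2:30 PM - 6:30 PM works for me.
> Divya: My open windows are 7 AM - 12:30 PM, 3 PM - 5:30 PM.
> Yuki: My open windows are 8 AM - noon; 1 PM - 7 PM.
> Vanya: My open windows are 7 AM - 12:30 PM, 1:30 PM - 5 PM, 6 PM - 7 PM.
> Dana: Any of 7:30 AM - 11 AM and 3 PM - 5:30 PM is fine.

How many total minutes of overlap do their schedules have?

270

Viktor ∩ Ximena: 07:30-10:30, 14:30-17:00, 17:30-18:00, 18:30-19:00.
Viktor ∩ Ximena ∩ Ugo: 07:30-10:30, 14:30-17:00, 17:30-18:00.
Viktor ∩ Ximena ∩ Ugo ∩ Divya: 07:30-10:30, 15:00-17:00.
Viktor ∩ Ximena ∩ Ugo ∩ Divya ∩ Yuki: 08:00-10:30, 15:00-17:00.
Viktor ∩ Ximena ∩ Ugo ∩ Divya ∩ Yuki ∩ Vanya: 08:00-10:30, 15:00-17:00.
Viktor ∩ Ximena ∩ Ugo ∩ Divya ∩ Yuki ∩ Vanya ∩ Dana: 08:00-10:30, 15:00-17:00.
Summing the common windows: 150 + 120 = 270 minutes.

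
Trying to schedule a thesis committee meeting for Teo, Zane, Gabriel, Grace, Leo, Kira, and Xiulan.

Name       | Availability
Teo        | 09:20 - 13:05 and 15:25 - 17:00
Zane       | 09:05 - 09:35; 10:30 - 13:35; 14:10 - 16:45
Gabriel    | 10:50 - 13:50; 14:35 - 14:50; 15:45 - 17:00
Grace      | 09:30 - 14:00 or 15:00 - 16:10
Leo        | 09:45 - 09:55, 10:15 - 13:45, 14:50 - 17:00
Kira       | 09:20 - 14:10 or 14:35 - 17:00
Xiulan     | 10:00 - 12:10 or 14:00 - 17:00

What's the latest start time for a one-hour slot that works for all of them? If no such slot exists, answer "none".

11:10

Teo ∩ Zane: 09:20-09:35, 10:30-13:05, 15:25-16:45.
Teo ∩ Zane ∩ Gabriel: 10:50-13:05, 15:45-16:45.
Teo ∩ Zane ∩ Gabriel ∩ Grace: 10:50-13:05, 15:45-16:10.
Teo ∩ Zane ∩ Gabriel ∩ Grace ∩ Leo: 10:50-13:05, 15:45-16:10.
Teo ∩ Zane ∩ Gabriel ∩ Grace ∩ Leo ∩ Kira: 10:50-13:05, 15:45-16:10.
Teo ∩ Zane ∩ Gabriel ∩ Grace ∩ Leo ∩ Kira ∩ Xiulan: 10:50-12:10, 15:45-16:10.
The last common window of at least 60 minutes is 10:50-12:10; a 60-minute meeting can start as late as 11:10 and still end by 12:10.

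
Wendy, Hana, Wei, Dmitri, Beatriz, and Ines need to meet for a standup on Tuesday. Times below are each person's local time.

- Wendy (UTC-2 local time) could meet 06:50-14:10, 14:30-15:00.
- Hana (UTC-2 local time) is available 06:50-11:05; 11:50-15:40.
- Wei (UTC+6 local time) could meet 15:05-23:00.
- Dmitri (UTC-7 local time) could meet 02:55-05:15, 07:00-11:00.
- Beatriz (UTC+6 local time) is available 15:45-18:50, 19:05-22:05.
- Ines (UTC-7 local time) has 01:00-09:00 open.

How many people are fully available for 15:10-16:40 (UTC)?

3

Wendy in UTC: 08:50-16:10, 16:30-17:00 (add 2h to convert from UTC-2).
Hana in UTC: 08:50-13:05, 13:50-17:40 (add 2h to convert from UTC-2).
Wei in UTC: 09:05-17:00 (subtract 6h to convert from UTC+6).
Dmitri in UTC: 09:55-12:15, 14:00-18:00 (add 7h to convert from UTC-7).
Beatriz in UTC: 09:45-12:50, 13:05-16:05 (subtract 6h to convert from UTC+6).
Ines in UTC: 08:00-16:00 (add 7h to convert from UTC-7).
Hana, Wei, and Dmitri can make the full 15:10-16:40 slot — that's 3.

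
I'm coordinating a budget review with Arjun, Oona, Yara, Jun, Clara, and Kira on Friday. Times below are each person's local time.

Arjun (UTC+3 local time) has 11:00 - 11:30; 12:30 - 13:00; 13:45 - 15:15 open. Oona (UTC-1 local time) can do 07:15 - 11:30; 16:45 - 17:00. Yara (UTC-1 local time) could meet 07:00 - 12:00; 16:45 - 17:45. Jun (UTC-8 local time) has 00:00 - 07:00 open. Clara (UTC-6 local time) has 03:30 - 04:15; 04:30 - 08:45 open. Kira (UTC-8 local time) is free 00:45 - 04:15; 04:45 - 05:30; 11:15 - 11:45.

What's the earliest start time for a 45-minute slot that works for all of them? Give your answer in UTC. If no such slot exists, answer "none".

Arjun in UTC: 08:00-08:30, 09:30-10:00, 10:45-12:15 (subtract 3h to convert from UTC+3).
Oona in UTC: 08:15-12:30, 17:45-18:00 (add 1h to convert from UTC-1).
Yara in UTC: 08:00-13:00, 17:45-18:45 (add 1h to convert from UTC-1).
Jun in UTC: 08:00-15:00 (add 8h to convert from UTC-8).
Clara in UTC: 09:30-10:15, 10:30-14:45 (add 6h to convert from UTC-6).
Kira in UTC: 08:45-12:15, 12:45-13:30, 19:15-19:45 (add 8h to convert from UTC-8).
Arjun ∩ Oona: 08:15-08:30, 09:30-10:00, 10:45-12:15.
Arjun ∩ Oona ∩ Yara: 08:15-08:30, 09:30-10:00, 10:45-12:15.
Arjun ∩ Oona ∩ Yara ∩ Jun: 08:15-08:30, 09:30-10:00, 10:45-12:15.
Arjun ∩ Oona ∩ Yara ∩ Jun ∩ Clara: 09:30-10:00, 10:45-12:15.
Arjun ∩ Oona ∩ Yara ∩ Jun ∩ Clara ∩ Kira: 09:30-10:00, 10:45-12:15.
So the common availability across everyone is 09:30-10:00, 10:45-12:15.
The first common window of at least 45 minutes is 10:45-12:15, so the earliest start is 10:45.

10:45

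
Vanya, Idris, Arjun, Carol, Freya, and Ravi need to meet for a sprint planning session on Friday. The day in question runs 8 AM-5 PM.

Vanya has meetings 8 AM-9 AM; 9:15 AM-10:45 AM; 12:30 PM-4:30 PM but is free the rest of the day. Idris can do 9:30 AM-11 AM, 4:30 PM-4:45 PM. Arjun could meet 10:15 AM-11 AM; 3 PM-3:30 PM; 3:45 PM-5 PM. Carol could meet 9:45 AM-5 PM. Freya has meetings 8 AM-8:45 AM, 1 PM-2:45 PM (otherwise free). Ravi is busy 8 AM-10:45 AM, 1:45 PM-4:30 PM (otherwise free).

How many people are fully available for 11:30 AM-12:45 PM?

Vanya free: 09:00-09:15, 10:45-12:30, 16:30-17:00 (invert busy blocks within the working day).
Idris free: 09:30-11:00, 16:30-16:45.
Arjun free: 10:15-11:00, 15:00-15:30, 15:45-17:00.
Carol free: 09:45-17:00.
Freya free: 08:45-13:00, 14:45-17:00 (invert busy blocks within the working day).
Ravi free: 10:45-13:45, 16:30-17:00 (invert busy blocks within the working day).
Carol, Freya, and Ravi can make the full 11:30-12:45 slot — that's 3.

3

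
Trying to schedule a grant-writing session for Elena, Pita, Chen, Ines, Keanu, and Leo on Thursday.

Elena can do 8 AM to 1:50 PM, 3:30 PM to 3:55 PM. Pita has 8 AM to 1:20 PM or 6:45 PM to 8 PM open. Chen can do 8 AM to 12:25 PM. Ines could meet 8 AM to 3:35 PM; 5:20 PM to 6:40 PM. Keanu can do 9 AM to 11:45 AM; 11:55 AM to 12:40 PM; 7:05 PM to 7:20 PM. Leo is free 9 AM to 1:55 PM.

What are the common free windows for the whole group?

Elena ∩ Pita: 08:00-13:20.
Elena ∩ Pita ∩ Chen: 08:00-12:25.
Elena ∩ Pita ∩ Chen ∩ Ines: 08:00-12:25.
Elena ∩ Pita ∩ Chen ∩ Ines ∩ Keanu: 09:00-11:45, 11:55-12:25.
Elena ∩ Pita ∩ Chen ∩ Ines ∩ Keanu ∩ Leo: 09:00-11:45, 11:55-12:25.
Those are the intersection windows.

09:00-11:45, 11:55-12:25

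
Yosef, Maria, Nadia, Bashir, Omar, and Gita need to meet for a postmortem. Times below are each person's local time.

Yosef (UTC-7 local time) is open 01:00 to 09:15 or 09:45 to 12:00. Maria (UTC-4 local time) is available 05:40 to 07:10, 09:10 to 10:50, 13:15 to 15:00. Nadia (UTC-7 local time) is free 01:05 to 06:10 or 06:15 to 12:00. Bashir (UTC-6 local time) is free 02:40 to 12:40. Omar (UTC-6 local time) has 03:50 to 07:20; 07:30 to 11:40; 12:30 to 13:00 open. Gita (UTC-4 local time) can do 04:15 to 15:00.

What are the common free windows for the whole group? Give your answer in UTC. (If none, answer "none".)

09:50-11:10, 13:15-13:20, 13:30-14:50, 17:15-17:40, 18:30-18:40

Yosef in UTC: 08:00-16:15, 16:45-19:00 (add 7h to convert from UTC-7).
Maria in UTC: 09:40-11:10, 13:10-14:50, 17:15-19:00 (add 4h to convert from UTC-4).
Nadia in UTC: 08:05-13:10, 13:15-19:00 (add 7h to convert from UTC-7).
Bashir in UTC: 08:40-18:40 (add 6h to convert from UTC-6).
Omar in UTC: 09:50-13:20, 13:30-17:40, 18:30-19:00 (add 6h to convert from UTC-6).
Gita in UTC: 08:15-19:00 (add 4h to convert from UTC-4).
Yosef ∩ Maria: 09:40-11:10, 13:10-14:50, 17:15-19:00.
Yosef ∩ Maria ∩ Nadia: 09:40-11:10, 13:15-14:50, 17:15-19:00.
Yosef ∩ Maria ∩ Nadia ∩ Bashir: 09:40-11:10, 13:15-14:50, 17:15-18:40.
Yosef ∩ Maria ∩ Nadia ∩ Bashir ∩ Omar: 09:50-11:10, 13:15-13:20, 13:30-14:50, 17:15-17:40, 18:30-18:40.
Yosef ∩ Maria ∩ Nadia ∩ Bashir ∩ Omar ∩ Gita: 09:50-11:10, 13:15-13:20, 13:30-14:50, 17:15-17:40, 18:30-18:40.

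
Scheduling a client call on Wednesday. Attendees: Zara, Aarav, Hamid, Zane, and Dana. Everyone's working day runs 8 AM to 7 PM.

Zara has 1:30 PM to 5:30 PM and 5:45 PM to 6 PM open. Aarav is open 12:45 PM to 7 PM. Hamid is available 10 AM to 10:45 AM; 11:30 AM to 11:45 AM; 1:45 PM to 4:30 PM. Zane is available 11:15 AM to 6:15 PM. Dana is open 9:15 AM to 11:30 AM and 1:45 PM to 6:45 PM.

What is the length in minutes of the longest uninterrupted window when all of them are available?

165

Zara ∩ Aarav: 13:30-17:30, 17:45-18:00.
Zara ∩ Aarav ∩ Hamid: 13:45-16:30.
Zara ∩ Aarav ∩ Hamid ∩ Zane: 13:45-16:30.
Zara ∩ Aarav ∩ Hamid ∩ Zane ∩ Dana: 13:45-16:30.
So the common availability across everyone is 13:45-16:30.
The longest is 13:45-16:30 at 165 minutes.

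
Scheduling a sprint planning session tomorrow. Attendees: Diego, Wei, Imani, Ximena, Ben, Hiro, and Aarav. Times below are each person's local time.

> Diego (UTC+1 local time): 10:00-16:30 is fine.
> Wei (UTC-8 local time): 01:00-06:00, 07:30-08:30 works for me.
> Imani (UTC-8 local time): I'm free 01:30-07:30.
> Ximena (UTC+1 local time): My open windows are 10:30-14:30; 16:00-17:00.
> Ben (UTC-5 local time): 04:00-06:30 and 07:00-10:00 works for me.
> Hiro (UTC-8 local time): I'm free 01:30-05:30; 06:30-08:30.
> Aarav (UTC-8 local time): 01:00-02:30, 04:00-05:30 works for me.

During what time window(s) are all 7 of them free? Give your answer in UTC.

09:30-10:30, 12:00-13:30

Diego in UTC: 09:00-15:30 (subtract 1h to convert from UTC+1).
Wei in UTC: 09:00-14:00, 15:30-16:30 (add 8h to convert from UTC-8).
Imani in UTC: 09:30-15:30 (add 8h to convert from UTC-8).
Ximena in UTC: 09:30-13:30, 15:00-16:00 (subtract 1h to convert from UTC+1).
Ben in UTC: 09:00-11:30, 12:00-15:00 (add 5h to convert from UTC-5).
Hiro in UTC: 09:30-13:30, 14:30-16:30 (add 8h to convert from UTC-8).
Aarav in UTC: 09:00-10:30, 12:00-13:30 (add 8h to convert from UTC-8).
Diego ∩ Wei: 09:00-14:00.
Diego ∩ Wei ∩ Imani: 09:30-14:00.
Diego ∩ Wei ∩ Imani ∩ Ximena: 09:30-13:30.
Diego ∩ Wei ∩ Imani ∩ Ximena ∩ Ben: 09:30-11:30, 12:00-13:30.
Diego ∩ Wei ∩ Imani ∩ Ximena ∩ Ben ∩ Hiro: 09:30-11:30, 12:00-13:30.
Diego ∩ Wei ∩ Imani ∩ Ximena ∩ Ben ∩ Hiro ∩ Aarav: 09:30-10:30, 12:00-13:30.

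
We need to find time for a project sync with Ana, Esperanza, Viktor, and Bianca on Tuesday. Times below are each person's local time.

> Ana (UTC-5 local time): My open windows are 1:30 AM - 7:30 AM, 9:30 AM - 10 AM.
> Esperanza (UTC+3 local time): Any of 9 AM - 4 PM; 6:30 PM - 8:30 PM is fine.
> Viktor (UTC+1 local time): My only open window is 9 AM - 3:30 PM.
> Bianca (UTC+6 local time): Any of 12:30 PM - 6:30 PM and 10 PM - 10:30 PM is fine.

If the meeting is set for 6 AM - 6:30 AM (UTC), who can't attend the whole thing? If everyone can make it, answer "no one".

Ana in UTC: 06:30-12:30, 14:30-15:00 (add 5h to convert from UTC-5).
Esperanza in UTC: 06:00-13:00, 15:30-17:30 (subtract 3h to convert from UTC+3).
Viktor in UTC: 08:00-14:30 (subtract 1h to convert from UTC+1).
Bianca in UTC: 06:30-12:30, 16:00-16:30 (subtract 6h to convert from UTC+6).
Ana: not fully free for 06:00-06:30. Esperanza: free for 06:00-06:30. Viktor: not fully free for 06:00-06:30. Bianca: not fully free for 06:00-06:30.

Ana, Bianca, Viktor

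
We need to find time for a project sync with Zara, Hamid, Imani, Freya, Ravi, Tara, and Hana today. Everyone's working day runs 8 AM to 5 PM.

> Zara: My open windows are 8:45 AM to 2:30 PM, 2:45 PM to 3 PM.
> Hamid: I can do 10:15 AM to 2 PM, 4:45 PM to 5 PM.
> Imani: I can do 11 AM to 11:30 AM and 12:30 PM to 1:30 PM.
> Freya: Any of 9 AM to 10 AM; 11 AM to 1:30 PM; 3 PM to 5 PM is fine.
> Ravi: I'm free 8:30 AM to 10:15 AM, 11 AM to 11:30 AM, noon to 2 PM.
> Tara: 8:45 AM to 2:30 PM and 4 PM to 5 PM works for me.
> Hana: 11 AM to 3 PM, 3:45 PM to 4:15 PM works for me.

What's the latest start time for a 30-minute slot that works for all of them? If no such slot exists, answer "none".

Zara ∩ Hamid: 10:15-14:00.
Zara ∩ Hamid ∩ Imani: 11:00-11:30, 12:30-13:30.
Zara ∩ Hamid ∩ Imani ∩ Freya: 11:00-11:30, 12:30-13:30.
Zara ∩ Hamid ∩ Imani ∩ Freya ∩ Ravi: 11:00-11:30, 12:30-13:30.
Zara ∩ Hamid ∩ Imani ∩ Freya ∩ Ravi ∩ Tara: 11:00-11:30, 12:30-13:30.
Zara ∩ Hamid ∩ Imani ∩ Freya ∩ Ravi ∩ Tara ∩ Hana: 11:00-11:30, 12:30-13:30.
The last common window of at least 30 minutes is 12:30-13:30; a 30-minute meeting can start as late as 13:00 and still end by 13:30.

13:00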